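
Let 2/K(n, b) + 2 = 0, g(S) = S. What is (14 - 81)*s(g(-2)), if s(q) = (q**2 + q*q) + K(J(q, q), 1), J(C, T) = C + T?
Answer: -469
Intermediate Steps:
K(n, b) = -1 (K(n, b) = 2/(-2 + 0) = 2/(-2) = 2*(-1/2) = -1)
s(q) = -1 + 2*q**2 (s(q) = (q**2 + q*q) - 1 = (q**2 + q**2) - 1 = 2*q**2 - 1 = -1 + 2*q**2)
(14 - 81)*s(g(-2)) = (14 - 81)*(-1 + 2*(-2)**2) = -67*(-1 + 2*4) = -67*(-1 + 8) = -67*7 = -469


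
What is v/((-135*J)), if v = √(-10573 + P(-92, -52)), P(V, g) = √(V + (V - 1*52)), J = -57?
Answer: √(-10573 + 2*I*√59)/7695 ≈ 9.7077e-6 + 0.013363*I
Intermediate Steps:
P(V, g) = √(-52 + 2*V) (P(V, g) = √(V + (V - 52)) = √(V + (-52 + V)) = √(-52 + 2*V))
v = √(-10573 + 2*I*√59) (v = √(-10573 + √(-52 + 2*(-92))) = √(-10573 + √(-52 - 184)) = √(-10573 + √(-236)) = √(-10573 + 2*I*√59) ≈ 0.0747 + 102.83*I)
v/((-135*J)) = √(-10573 + 2*I*√59)/((-135*(-57))) = √(-10573 + 2*I*√59)/7695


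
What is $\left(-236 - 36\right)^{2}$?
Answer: $73984$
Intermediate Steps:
$\left(-236 - 36\right)^{2} = \left(-272\right)^{2} = 73984$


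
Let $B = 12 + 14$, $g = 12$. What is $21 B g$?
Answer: $6552$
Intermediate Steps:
$B = 26$
$21 B g = 21 \cdot 26 \cdot 12 = 546 \cdot 12 = 6552$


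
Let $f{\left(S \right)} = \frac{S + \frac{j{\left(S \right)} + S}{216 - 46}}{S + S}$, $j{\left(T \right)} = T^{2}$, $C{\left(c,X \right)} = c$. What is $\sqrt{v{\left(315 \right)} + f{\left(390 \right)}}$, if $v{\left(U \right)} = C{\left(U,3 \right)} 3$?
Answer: $\frac{\sqrt{94665}}{10} \approx 30.768$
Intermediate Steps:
$v{\left(U \right)} = 3 U$ ($v{\left(U \right)} = U 3 = 3 U$)
$f{\left(S \right)} = \frac{\frac{S^{2}}{170} + \frac{171 S}{170}}{2 S}$ ($f{\left(S \right)} = \frac{S + \frac{S^{2} + S}{216 - 46}}{S + S} = \frac{S + \frac{S + S^{2}}{170}}{2 S} = \left(S + \left(S + S^{2}\right) \frac{1}{170}\right) \frac{1}{2 S} = \left(S + \left(\frac{S}{170} + \frac{S^{2}}{170}\right)\right) \frac{1}{2 S} = \left(\frac{S^{2}}{170} + \frac{171 S}{170}\right) \frac{1}{2 S} = \frac{\frac{S^{2}}{170} + \frac{171 S}{170}}{2 S}$)
$\sqrt{v{\left(315 \right)} + f{\left(390 \right)}} = \sqrt{3 \cdot 315 + \left(\frac{171}{340} + \frac{1}{340} \cdot 390\right)} = \sqrt{945 + \left(\frac{171}{340} + \frac{39}{34}\right)} = \sqrt{945 + \frac{33}{20}} = \sqrt{\frac{18933}{20}} = \frac{\sqrt{94665}}{10}$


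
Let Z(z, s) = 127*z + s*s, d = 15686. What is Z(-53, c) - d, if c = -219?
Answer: 25544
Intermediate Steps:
Z(z, s) = s² + 127*z (Z(z, s) = 127*z + s² = s² + 127*z)
Z(-53, c) - d = ((-219)² + 127*(-53)) - 1*15686 = (47961 - 6731) - 15686 = 41230 - 15686 = 25544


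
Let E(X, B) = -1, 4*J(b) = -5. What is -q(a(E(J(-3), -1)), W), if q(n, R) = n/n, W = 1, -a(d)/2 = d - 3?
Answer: -1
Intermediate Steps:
J(b) = -5/4 (J(b) = (¼)*(-5) = -5/4)
a(d) = 6 - 2*d (a(d) = -2*(d - 3) = -2*(-3 + d) = 6 - 2*d)
q(n, R) = 1
-q(a(E(J(-3), -1)), W) = -1*1 = -1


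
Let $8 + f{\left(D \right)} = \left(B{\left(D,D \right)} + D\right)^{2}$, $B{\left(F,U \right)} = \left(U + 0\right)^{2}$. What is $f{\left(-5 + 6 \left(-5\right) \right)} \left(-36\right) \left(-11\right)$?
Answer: $560772432$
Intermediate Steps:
$B{\left(F,U \right)} = U^{2}$
$f{\left(D \right)} = -8 + \left(D + D^{2}\right)^{2}$ ($f{\left(D \right)} = -8 + \left(D^{2} + D\right)^{2} = -8 + \left(D + D^{2}\right)^{2}$)
$f{\left(-5 + 6 \left(-5\right) \right)} \left(-36\right) \left(-11\right) = \left(-8 + \left(-5 + 6 \left(-5\right)\right)^{2} \left(1 + \left(-5 + 6 \left(-5\right)\right)\right)^{2}\right) \left(-36\right) \left(-11\right) = \left(-8 + \left(-5 - 30\right)^{2} \left(1 - 35\right)^{2}\right) \left(-36\right) \left(-11\right) = \left(-8 + \left(-35\right)^{2} \left(1 - 35\right)^{2}\right) \left(-36\right) \left(-11\right) = \left(-8 + 1225 \left(-34\right)^{2}\right) \left(-36\right) \left(-11\right) = \left(-8 + 1225 \cdot 1156\right) \left(-36\right) \left(-11\right) = \left(-8 + 1416100\right) \left(-36\right) \left(-11\right) = 1416092 \left(-36\right) \left(-11\right) = \left(-50979312\right) \left(-11\right) = 560772432$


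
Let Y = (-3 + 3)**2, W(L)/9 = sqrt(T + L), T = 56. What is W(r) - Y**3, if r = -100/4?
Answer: 9*sqrt(31) ≈ 50.110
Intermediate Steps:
r = -25 (r = -100*1/4 = -25)
W(L) = 9*sqrt(56 + L)
Y = 0 (Y = 0**2 = 0)
W(r) - Y**3 = 9*sqrt(56 - 25) - 1*0**3 = 9*sqrt(31) - 1*0 = 9*sqrt(31) + 0 = 9*sqrt(31)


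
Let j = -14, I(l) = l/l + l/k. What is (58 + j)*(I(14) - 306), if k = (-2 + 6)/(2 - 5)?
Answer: -13882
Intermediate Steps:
k = -4/3 (k = 4/(-3) = 4*(-⅓) = -4/3 ≈ -1.3333)
I(l) = 1 - 3*l/4 (I(l) = l/l + l/(-4/3) = 1 + l*(-¾) = 1 - 3*l/4)
(58 + j)*(I(14) - 306) = (58 - 14)*((1 - ¾*14) - 306) = 44*((1 - 21/2) - 306) = 44*(-19/2 - 306) = 44*(-631/2) = -13882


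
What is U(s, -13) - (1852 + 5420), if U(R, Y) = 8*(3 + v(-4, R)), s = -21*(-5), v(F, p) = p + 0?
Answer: -6408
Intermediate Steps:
v(F, p) = p
s = 105
U(R, Y) = 24 + 8*R (U(R, Y) = 8*(3 + R) = 24 + 8*R)
U(s, -13) - (1852 + 5420) = (24 + 8*105) - (1852 + 5420) = (24 + 840) - 1*7272 = 864 - 7272 = -6408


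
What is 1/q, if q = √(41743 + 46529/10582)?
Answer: √4674820245810/441770955 ≈ 0.0048942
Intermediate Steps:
q = √4674820245810/10582 (q = √(41743 + 46529*(1/10582)) = √(41743 + 46529/10582) = √(441770955/10582) = √4674820245810/10582 ≈ 204.32)
1/q = 1/(√4674820245810/10582) = √4674820245810/441770955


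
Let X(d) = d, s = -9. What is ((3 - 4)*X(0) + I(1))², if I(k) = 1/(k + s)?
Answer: 1/64 ≈ 0.015625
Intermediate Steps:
I(k) = 1/(-9 + k) (I(k) = 1/(k - 9) = 1/(-9 + k))
((3 - 4)*X(0) + I(1))² = ((3 - 4)*0 + 1/(-9 + 1))² = (-1*0 + 1/(-8))² = (0 - ⅛)² = (-⅛)² = 1/64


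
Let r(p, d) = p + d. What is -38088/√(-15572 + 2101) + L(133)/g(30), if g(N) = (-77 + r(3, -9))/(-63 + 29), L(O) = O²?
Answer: 601426/83 + 38088*I*√13471/13471 ≈ 7246.1 + 328.16*I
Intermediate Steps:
r(p, d) = d + p
g(N) = 83/34 (g(N) = (-77 + (-9 + 3))/(-63 + 29) = (-77 - 6)/(-34) = -83*(-1/34) = 83/34)
-38088/√(-15572 + 2101) + L(133)/g(30) = -38088/√(-15572 + 2101) + 133²/(83/34) = -38088*(-I*√13471/13471) + 17689*(34/83) = -38088*(-I*√13471/13471) + 601426/83 = -(-38088)*I*√13471/13471 + 601426/83 = 38088*I*√13471/13471 + 601426/83 = 601426/83 + 38088*I*√13471/13471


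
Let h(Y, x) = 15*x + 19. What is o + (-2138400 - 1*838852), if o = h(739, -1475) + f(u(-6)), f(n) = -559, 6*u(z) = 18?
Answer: -2999917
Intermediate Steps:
u(z) = 3 (u(z) = (⅙)*18 = 3)
h(Y, x) = 19 + 15*x
o = -22665 (o = (19 + 15*(-1475)) - 559 = (19 - 22125) - 559 = -22106 - 559 = -22665)
o + (-2138400 - 1*838852) = -22665 + (-2138400 - 1*838852) = -22665 + (-2138400 - 838852) = -22665 - 2977252 = -2999917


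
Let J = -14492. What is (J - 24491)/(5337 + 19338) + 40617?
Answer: 143169356/3525 ≈ 40615.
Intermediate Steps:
(J - 24491)/(5337 + 19338) + 40617 = (-14492 - 24491)/(5337 + 19338) + 40617 = -38983/24675 + 40617 = -38983*1/24675 + 40617 = -5569/3525 + 40617 = 143169356/3525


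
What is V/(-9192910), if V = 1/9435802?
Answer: -1/86742478563820 ≈ -1.1528e-14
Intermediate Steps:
V = 1/9435802 ≈ 1.0598e-7
V/(-9192910) = (1/9435802)/(-9192910) = (1/9435802)*(-1/9192910) = -1/86742478563820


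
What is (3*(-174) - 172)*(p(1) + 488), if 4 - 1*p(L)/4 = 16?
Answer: -305360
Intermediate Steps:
p(L) = -48 (p(L) = 16 - 4*16 = 16 - 64 = -48)
(3*(-174) - 172)*(p(1) + 488) = (3*(-174) - 172)*(-48 + 488) = (-522 - 172)*440 = -694*440 = -305360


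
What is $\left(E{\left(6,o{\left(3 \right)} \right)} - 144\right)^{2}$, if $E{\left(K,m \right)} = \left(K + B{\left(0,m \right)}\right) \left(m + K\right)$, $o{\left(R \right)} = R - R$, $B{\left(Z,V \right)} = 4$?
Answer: $7056$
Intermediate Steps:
$o{\left(R \right)} = 0$
$E{\left(K,m \right)} = \left(4 + K\right) \left(K + m\right)$ ($E{\left(K,m \right)} = \left(K + 4\right) \left(m + K\right) = \left(4 + K\right) \left(K + m\right)$)
$\left(E{\left(6,o{\left(3 \right)} \right)} - 144\right)^{2} = \left(\left(6^{2} + 4 \cdot 6 + 4 \cdot 0 + 6 \cdot 0\right) - 144\right)^{2} = \left(\left(36 + 24 + 0 + 0\right) - 144\right)^{2} = \left(60 - 144\right)^{2} = \left(-84\right)^{2} = 7056$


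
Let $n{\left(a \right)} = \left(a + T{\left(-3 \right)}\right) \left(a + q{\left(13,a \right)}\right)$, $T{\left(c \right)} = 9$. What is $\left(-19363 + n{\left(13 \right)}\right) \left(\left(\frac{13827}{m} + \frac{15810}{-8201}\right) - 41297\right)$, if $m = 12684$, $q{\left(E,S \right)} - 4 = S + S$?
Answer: $\frac{3767471292842997}{4953404} \approx 7.6058 \cdot 10^{8}$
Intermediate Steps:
$q{\left(E,S \right)} = 4 + 2 S$ ($q{\left(E,S \right)} = 4 + \left(S + S\right) = 4 + 2 S$)
$n{\left(a \right)} = \left(4 + 3 a\right) \left(9 + a\right)$ ($n{\left(a \right)} = \left(a + 9\right) \left(a + \left(4 + 2 a\right)\right) = \left(9 + a\right) \left(4 + 3 a\right) = \left(4 + 3 a\right) \left(9 + a\right)$)
$\left(-19363 + n{\left(13 \right)}\right) \left(\left(\frac{13827}{m} + \frac{15810}{-8201}\right) - 41297\right) = \left(-19363 + \left(36 + 3 \cdot 13^{2} + 31 \cdot 13\right)\right) \left(\left(\frac{13827}{12684} + \frac{15810}{-8201}\right) - 41297\right) = \left(-19363 + \left(36 + 3 \cdot 169 + 403\right)\right) \left(\left(13827 \cdot \frac{1}{12684} + 15810 \left(- \frac{1}{8201}\right)\right) - 41297\right) = \left(-19363 + \left(36 + 507 + 403\right)\right) \left(\left(\frac{4609}{4228} - \frac{15810}{8201}\right) - 41297\right) = \left(-19363 + 946\right) \left(- \frac{29046271}{34673828} - 41297\right) = \left(-18417\right) \left(- \frac{1431954121187}{34673828}\right) = \frac{3767471292842997}{4953404}$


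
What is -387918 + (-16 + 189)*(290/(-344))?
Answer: -66746981/172 ≈ -3.8806e+5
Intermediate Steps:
-387918 + (-16 + 189)*(290/(-344)) = -387918 + 173*(290*(-1/344)) = -387918 + 173*(-145/172) = -387918 - 25085/172 = -66746981/172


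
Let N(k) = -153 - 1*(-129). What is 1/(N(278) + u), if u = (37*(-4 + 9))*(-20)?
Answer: -1/3724 ≈ -0.00026853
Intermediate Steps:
N(k) = -24 (N(k) = -153 + 129 = -24)
u = -3700 (u = (37*5)*(-20) = 185*(-20) = -3700)
1/(N(278) + u) = 1/(-24 - 3700) = 1/(-3724) = -1/3724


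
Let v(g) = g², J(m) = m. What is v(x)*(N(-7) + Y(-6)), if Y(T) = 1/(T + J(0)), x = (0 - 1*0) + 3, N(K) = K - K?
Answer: -3/2 ≈ -1.5000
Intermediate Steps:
N(K) = 0
x = 3 (x = (0 + 0) + 3 = 0 + 3 = 3)
Y(T) = 1/T (Y(T) = 1/(T + 0) = 1/T)
v(x)*(N(-7) + Y(-6)) = 3²*(0 + 1/(-6)) = 9*(0 - ⅙) = 9*(-⅙) = -3/2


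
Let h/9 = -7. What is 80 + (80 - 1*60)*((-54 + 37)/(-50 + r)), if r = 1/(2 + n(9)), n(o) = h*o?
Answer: 2452180/28251 ≈ 86.800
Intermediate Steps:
h = -63 (h = 9*(-7) = -63)
n(o) = -63*o
r = -1/565 (r = 1/(2 - 63*9) = 1/(2 - 567) = 1/(-565) = -1/565 ≈ -0.0017699)
80 + (80 - 1*60)*((-54 + 37)/(-50 + r)) = 80 + (80 - 1*60)*((-54 + 37)/(-50 - 1/565)) = 80 + (80 - 60)*(-17/(-28251/565)) = 80 + 20*(-17*(-565/28251)) = 80 + 20*(9605/28251) = 80 + 192100/28251 = 2452180/28251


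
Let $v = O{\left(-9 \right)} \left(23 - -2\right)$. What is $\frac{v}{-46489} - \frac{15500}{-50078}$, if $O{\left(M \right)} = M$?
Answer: $\frac{365923525}{1164038071} \approx 0.31436$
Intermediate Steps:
$v = -225$ ($v = - 9 \left(23 - -2\right) = - 9 \left(23 + 2\right) = \left(-9\right) 25 = -225$)
$\frac{v}{-46489} - \frac{15500}{-50078} = - \frac{225}{-46489} - \frac{15500}{-50078} = \left(-225\right) \left(- \frac{1}{46489}\right) - - \frac{7750}{25039} = \frac{225}{46489} + \frac{7750}{25039} = \frac{365923525}{1164038071}$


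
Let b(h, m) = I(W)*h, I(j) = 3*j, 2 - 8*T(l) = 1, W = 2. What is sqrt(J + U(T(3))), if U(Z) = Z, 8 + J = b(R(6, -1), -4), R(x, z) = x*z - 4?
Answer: I*sqrt(1086)/4 ≈ 8.2386*I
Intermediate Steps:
T(l) = 1/8 (T(l) = 1/4 - 1/8*1 = 1/4 - 1/8 = 1/8)
R(x, z) = -4 + x*z
b(h, m) = 6*h (b(h, m) = (3*2)*h = 6*h)
J = -68 (J = -8 + 6*(-4 + 6*(-1)) = -8 + 6*(-4 - 6) = -8 + 6*(-10) = -8 - 60 = -68)
sqrt(J + U(T(3))) = sqrt(-68 + 1/8) = sqrt(-543/8) = I*sqrt(1086)/4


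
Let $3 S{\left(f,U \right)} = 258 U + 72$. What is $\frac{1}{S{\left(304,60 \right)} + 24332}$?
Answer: $\frac{1}{29516} \approx 3.388 \cdot 10^{-5}$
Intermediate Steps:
$S{\left(f,U \right)} = 24 + 86 U$ ($S{\left(f,U \right)} = \frac{258 U + 72}{3} = \frac{72 + 258 U}{3} = 24 + 86 U$)
$\frac{1}{S{\left(304,60 \right)} + 24332} = \frac{1}{\left(24 + 86 \cdot 60\right) + 24332} = \frac{1}{\left(24 + 5160\right) + 24332} = \frac{1}{5184 + 24332} = \frac{1}{29516}$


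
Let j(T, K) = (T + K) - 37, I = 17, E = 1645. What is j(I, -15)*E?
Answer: -57575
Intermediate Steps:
j(T, K) = -37 + K + T (j(T, K) = (K + T) - 37 = -37 + K + T)
j(I, -15)*E = (-37 - 15 + 17)*1645 = -35*1645 = -57575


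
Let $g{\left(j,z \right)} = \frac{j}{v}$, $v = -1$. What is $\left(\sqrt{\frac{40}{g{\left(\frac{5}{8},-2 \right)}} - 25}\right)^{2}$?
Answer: $-89$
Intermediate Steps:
$g{\left(j,z \right)} = - j$ ($g{\left(j,z \right)} = \frac{j}{-1} = j \left(-1\right) = - j$)
$\left(\sqrt{\frac{40}{g{\left(\frac{5}{8},-2 \right)}} - 25}\right)^{2} = \left(\sqrt{\frac{40}{\left(-1\right) \frac{5}{8}} - 25}\right)^{2} = \left(\sqrt{\frac{40}{- \frac{5}{8}} - 25}\right)^{2} = \left(\sqrt{40 \left(- \frac{8}{5}\right) - 25}\right)^{2} = \left(\sqrt{-64 - 25}\right)^{2} = \left(\sqrt{-89}\right)^{2} = \left(i \sqrt{89}\right)^{2} = -89$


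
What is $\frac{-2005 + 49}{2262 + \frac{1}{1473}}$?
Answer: $- \frac{2881188}{3331927} \approx -0.86472$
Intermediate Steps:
$\frac{-2005 + 49}{2262 + \frac{1}{1473}} = - \frac{1956}{2262 + \frac{1}{1473}} = - \frac{1956}{\frac{3331927}{1473}} = \left(-1956\right) \frac{1473}{3331927} = - \frac{2881188}{3331927}$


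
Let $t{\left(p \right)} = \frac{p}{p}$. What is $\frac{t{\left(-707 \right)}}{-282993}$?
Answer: $- \frac{1}{282993} \approx -3.5337 \cdot 10^{-6}$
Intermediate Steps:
$t{\left(p \right)} = 1$
$\frac{t{\left(-707 \right)}}{-282993} = 1 \frac{1}{-282993} = 1 \left(- \frac{1}{282993}\right) = - \frac{1}{282993}$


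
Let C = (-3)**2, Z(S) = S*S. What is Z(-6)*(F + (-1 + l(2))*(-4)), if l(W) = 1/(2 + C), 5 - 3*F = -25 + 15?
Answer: 3420/11 ≈ 310.91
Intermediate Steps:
Z(S) = S**2
F = 5 (F = 5/3 - (-25 + 15)/3 = 5/3 - 1/3*(-10) = 5/3 + 10/3 = 5)
C = 9
l(W) = 1/11 (l(W) = 1/(2 + 9) = 1/11)
Z(-6)*(F + (-1 + l(2))*(-4)) = (-6)**2*(5 + (-1 + 1/11)*(-4)) = 36*(5 - 10/11*(-4)) = 36*(5 + 40/11) = 36*(95/11) = 3420/11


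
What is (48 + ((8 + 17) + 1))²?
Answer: 5476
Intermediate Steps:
(48 + ((8 + 17) + 1))² = (48 + (25 + 1))² = (48 + 26)² = 74² = 5476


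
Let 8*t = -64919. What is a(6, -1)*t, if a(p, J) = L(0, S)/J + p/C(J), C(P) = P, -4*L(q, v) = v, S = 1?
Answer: 1493137/32 ≈ 46661.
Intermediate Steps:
L(q, v) = -v/4
t = -64919/8 (t = (⅛)*(-64919) = -64919/8 ≈ -8114.9)
a(p, J) = -1/(4*J) + p/J (a(p, J) = (-¼*1)/J + p/J = -1/(4*J) + p/J)
a(6, -1)*t = ((-¼ + 6)/(-1))*(-64919/8) = -1*23/4*(-64919/8) = -23/4*(-64919/8) = 1493137/32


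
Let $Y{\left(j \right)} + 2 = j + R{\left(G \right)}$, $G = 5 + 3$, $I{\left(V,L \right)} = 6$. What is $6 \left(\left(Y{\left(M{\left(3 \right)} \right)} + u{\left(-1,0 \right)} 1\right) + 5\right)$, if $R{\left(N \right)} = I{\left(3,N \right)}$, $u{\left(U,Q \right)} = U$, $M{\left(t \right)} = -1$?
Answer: $42$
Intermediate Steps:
$G = 8$
$R{\left(N \right)} = 6$
$Y{\left(j \right)} = 4 + j$ ($Y{\left(j \right)} = -2 + \left(j + 6\right) = -2 + \left(6 + j\right) = 4 + j$)
$6 \left(\left(Y{\left(M{\left(3 \right)} \right)} + u{\left(-1,0 \right)} 1\right) + 5\right) = 6 \left(\left(\left(4 - 1\right) - 1\right) + 5\right) = 6 \left(\left(3 - 1\right) + 5\right) = 6 \left(2 + 5\right) = 6 \cdot 7 = 42$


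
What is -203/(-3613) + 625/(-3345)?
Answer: -315818/2417097 ≈ -0.13066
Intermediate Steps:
-203/(-3613) + 625/(-3345) = -203*(-1/3613) + 625*(-1/3345) = 203/3613 - 125/669 = -315818/2417097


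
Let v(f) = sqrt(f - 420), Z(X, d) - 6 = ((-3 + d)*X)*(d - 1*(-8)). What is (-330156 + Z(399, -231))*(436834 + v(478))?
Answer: 8950933098312 + 20490468*sqrt(58) ≈ 8.9511e+12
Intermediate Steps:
Z(X, d) = 6 + X*(-3 + d)*(8 + d) (Z(X, d) = 6 + ((-3 + d)*X)*(d - 1*(-8)) = 6 + (X*(-3 + d))*(d + 8) = 6 + (X*(-3 + d))*(8 + d) = 6 + X*(-3 + d)*(8 + d))
v(f) = sqrt(-420 + f)
(-330156 + Z(399, -231))*(436834 + v(478)) = (-330156 + (6 - 24*399 + 399*(-231)**2 + 5*399*(-231)))*(436834 + sqrt(-420 + 478)) = (-330156 + (6 - 9576 + 399*53361 - 460845))*(436834 + sqrt(58)) = (-330156 + (6 - 9576 + 21291039 - 460845))*(436834 + sqrt(58)) = (-330156 + 20820624)*(436834 + sqrt(58)) = 20490468*(436834 + sqrt(58)) = 8950933098312 + 20490468*sqrt(58)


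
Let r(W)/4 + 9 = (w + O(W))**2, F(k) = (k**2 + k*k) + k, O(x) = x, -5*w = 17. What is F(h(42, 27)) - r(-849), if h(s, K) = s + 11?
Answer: -72515901/25 ≈ -2.9006e+6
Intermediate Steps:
w = -17/5 (w = -1/5*17 = -17/5 ≈ -3.4000)
h(s, K) = 11 + s
F(k) = k + 2*k**2 (F(k) = (k**2 + k**2) + k = 2*k**2 + k = k + 2*k**2)
r(W) = -36 + 4*(-17/5 + W)**2
F(h(42, 27)) - r(-849) = (11 + 42)*(1 + 2*(11 + 42)) - (-36 + 4*(-17 + 5*(-849))**2/25) = 53*(1 + 2*53) - (-36 + 4*(-17 - 4245)**2/25) = 53*(1 + 106) - (-36 + (4/25)*(-4262)**2) = 53*107 - (-36 + (4/25)*18164644) = 5671 - (-36 + 72658576/25) = 5671 - 1*72657676/25 = 5671 - 72657676/25 = -72515901/25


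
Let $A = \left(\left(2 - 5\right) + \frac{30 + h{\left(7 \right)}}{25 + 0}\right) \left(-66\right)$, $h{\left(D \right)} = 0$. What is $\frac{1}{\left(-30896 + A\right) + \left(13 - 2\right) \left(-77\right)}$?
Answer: $- \frac{5}{158121} \approx -3.1621 \cdot 10^{-5}$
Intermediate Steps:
$A = \frac{594}{5}$ ($A = \left(\left(2 - 5\right) + \frac{30 + 0}{25 + 0}\right) \left(-66\right) = \left(-3 + \frac{30}{25}\right) \left(-66\right) = \left(-3 + 30 \cdot \frac{1}{25}\right) \left(-66\right) = \left(-3 + \frac{6}{5}\right) \left(-66\right) = \left(- \frac{9}{5}\right) \left(-66\right) = \frac{594}{5} \approx 118.8$)
$\frac{1}{\left(-30896 + A\right) + \left(13 - 2\right) \left(-77\right)} = \frac{1}{\left(-30896 + \frac{594}{5}\right) + \left(13 - 2\right) \left(-77\right)} = \frac{1}{- \frac{153886}{5} + 11 \left(-77\right)} = \frac{1}{- \frac{153886}{5} - 847} = \frac{1}{- \frac{158121}{5}} = - \frac{5}{158121}$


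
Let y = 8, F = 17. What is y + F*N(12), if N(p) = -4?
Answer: -60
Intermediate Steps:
y + F*N(12) = 8 + 17*(-4) = 8 - 68 = -60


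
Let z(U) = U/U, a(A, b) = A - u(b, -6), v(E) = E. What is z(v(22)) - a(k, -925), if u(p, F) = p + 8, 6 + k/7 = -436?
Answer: 2178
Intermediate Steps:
k = -3094 (k = -42 + 7*(-436) = -42 - 3052 = -3094)
u(p, F) = 8 + p
a(A, b) = -8 + A - b (a(A, b) = A - (8 + b) = A + (-8 - b) = -8 + A - b)
z(U) = 1
z(v(22)) - a(k, -925) = 1 - (-8 - 3094 - 1*(-925)) = 1 - (-8 - 3094 + 925) = 1 - 1*(-2177) = 1 + 2177 = 2178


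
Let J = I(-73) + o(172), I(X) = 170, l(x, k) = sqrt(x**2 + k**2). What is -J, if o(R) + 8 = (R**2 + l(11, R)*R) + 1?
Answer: -29747 - 172*sqrt(29705) ≈ -59391.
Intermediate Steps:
l(x, k) = sqrt(k**2 + x**2)
o(R) = -7 + R**2 + R*sqrt(121 + R**2) (o(R) = -8 + ((R**2 + sqrt(R**2 + 11**2)*R) + 1) = -8 + ((R**2 + sqrt(R**2 + 121)*R) + 1) = -8 + ((R**2 + sqrt(121 + R**2)*R) + 1) = -8 + ((R**2 + R*sqrt(121 + R**2)) + 1) = -8 + (1 + R**2 + R*sqrt(121 + R**2)) = -7 + R**2 + R*sqrt(121 + R**2))
J = 29747 + 172*sqrt(29705) (J = 170 + (-7 + 172**2 + 172*sqrt(121 + 172**2)) = 170 + (-7 + 29584 + 172*sqrt(121 + 29584)) = 170 + (-7 + 29584 + 172*sqrt(29705)) = 170 + (29577 + 172*sqrt(29705)) = 29747 + 172*sqrt(29705) ≈ 59391.)
-J = -(29747 + 172*sqrt(29705)) = -29747 - 172*sqrt(29705)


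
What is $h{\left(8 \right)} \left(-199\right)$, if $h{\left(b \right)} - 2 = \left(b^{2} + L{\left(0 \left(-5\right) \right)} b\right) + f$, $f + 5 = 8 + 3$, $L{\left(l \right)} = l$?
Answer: $-14328$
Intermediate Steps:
$f = 6$ ($f = -5 + \left(8 + 3\right) = -5 + 11 = 6$)
$h{\left(b \right)} = 8 + b^{2}$ ($h{\left(b \right)} = 2 + \left(\left(b^{2} + 0 \left(-5\right) b\right) + 6\right) = 2 + \left(\left(b^{2} + 0 b\right) + 6\right) = 2 + \left(\left(b^{2} + 0\right) + 6\right) = 2 + \left(b^{2} + 6\right) = 2 + \left(6 + b^{2}\right) = 8 + b^{2}$)
$h{\left(8 \right)} \left(-199\right) = \left(8 + 8^{2}\right) \left(-199\right) = \left(8 + 64\right) \left(-199\right) = 72 \left(-199\right) = -14328$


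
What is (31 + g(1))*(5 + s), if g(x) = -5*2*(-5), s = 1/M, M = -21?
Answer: 2808/7 ≈ 401.14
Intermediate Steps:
s = -1/21 (s = 1/(-21) = -1/21 ≈ -0.047619)
g(x) = 50 (g(x) = -10*(-5) = 50)
(31 + g(1))*(5 + s) = (31 + 50)*(5 - 1/21) = 81*(104/21) = 2808/7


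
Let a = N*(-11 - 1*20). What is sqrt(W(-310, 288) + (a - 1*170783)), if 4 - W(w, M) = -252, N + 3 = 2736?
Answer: 5*I*sqrt(10210) ≈ 505.22*I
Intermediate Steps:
N = 2733 (N = -3 + 2736 = 2733)
W(w, M) = 256 (W(w, M) = 4 - 1*(-252) = 4 + 252 = 256)
a = -84723 (a = 2733*(-11 - 1*20) = 2733*(-11 - 20) = 2733*(-31) = -84723)
sqrt(W(-310, 288) + (a - 1*170783)) = sqrt(256 + (-84723 - 1*170783)) = sqrt(256 + (-84723 - 170783)) = sqrt(256 - 255506) = sqrt(-255250) = 5*I*sqrt(10210)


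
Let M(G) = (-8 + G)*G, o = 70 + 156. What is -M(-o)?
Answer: -52884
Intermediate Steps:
o = 226
M(G) = G*(-8 + G)
-M(-o) = -(-1*226)*(-8 - 1*226) = -(-226)*(-8 - 226) = -(-226)*(-234) = -1*52884 = -52884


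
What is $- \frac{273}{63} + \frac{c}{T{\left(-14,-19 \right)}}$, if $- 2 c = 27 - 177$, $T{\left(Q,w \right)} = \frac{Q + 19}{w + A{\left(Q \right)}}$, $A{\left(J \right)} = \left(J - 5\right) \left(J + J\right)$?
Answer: $\frac{23072}{3} \approx 7690.7$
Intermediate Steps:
$A{\left(J \right)} = 2 J \left(-5 + J\right)$ ($A{\left(J \right)} = \left(-5 + J\right) 2 J = 2 J \left(-5 + J\right)$)
$T{\left(Q,w \right)} = \frac{19 + Q}{w + 2 Q \left(-5 + Q\right)}$ ($T{\left(Q,w \right)} = \frac{Q + 19}{w + 2 Q \left(-5 + Q\right)} = \frac{19 + Q}{w + 2 Q \left(-5 + Q\right)}$)
$c = 75$ ($c = - \frac{27 - 177}{2} = \left(- \frac{1}{2}\right) \left(-150\right) = 75$)
$- \frac{273}{63} + \frac{c}{T{\left(-14,-19 \right)}} = - \frac{273}{63} + \frac{75}{\frac{1}{-19 + 2 \left(-14\right) \left(-5 - 14\right)} \left(19 - 14\right)} = \left(-273\right) \frac{1}{63} + \frac{75}{\frac{1}{-19 + 2 \left(-14\right) \left(-19\right)} 5} = - \frac{13}{3} + \frac{75}{\frac{1}{-19 + 532} \cdot 5} = - \frac{13}{3} + \frac{75}{\frac{1}{513} \cdot 5} = - \frac{13}{3} + \frac{75}{\frac{5}{513}} = - \frac{13}{3} + 75 \cdot \frac{513}{5} = - \frac{13}{3} + 7695 = \frac{23072}{3}$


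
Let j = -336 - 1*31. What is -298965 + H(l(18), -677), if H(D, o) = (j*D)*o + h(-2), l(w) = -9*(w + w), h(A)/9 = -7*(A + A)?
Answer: -80799429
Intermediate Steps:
j = -367 (j = -336 - 31 = -367)
h(A) = -126*A (h(A) = 9*(-7*(A + A)) = 9*(-14*A) = -126*A)
l(w) = -18*w
H(D, o) = 252 - 367*D*o (H(D, o) = (-367*D)*o - 126*(-2) = -367*D*o + 252 = 252 - 367*D*o)
-298965 + H(l(18), -677) = -298965 + (252 - 367*(-18*18)*(-677)) = -298965 + (252 - 367*(-324)*(-677)) = -298965 + (252 - 80500716) = -298965 - 80500464 = -80799429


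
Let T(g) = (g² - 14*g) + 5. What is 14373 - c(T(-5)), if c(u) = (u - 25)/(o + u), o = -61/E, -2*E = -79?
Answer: 111787269/7778 ≈ 14372.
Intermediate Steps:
E = 79/2 (E = -½*(-79) = 79/2 ≈ 39.500)
o = -122/79 (o = -61/79/2 = -61*2/79 = -122/79 ≈ -1.5443)
T(g) = 5 + g² - 14*g
c(u) = (-25 + u)/(-122/79 + u) (c(u) = (u - 25)/(-122/79 + u) = (-25 + u)/(-122/79 + u))
14373 - c(T(-5)) = 14373 - 79*(-25 + (5 + (-5)² - 14*(-5)))/(-122 + 79*(5 + (-5)² - 14*(-5))) = 14373 - 79*(-25 + (5 + 25 + 70))/(-122 + 79*(5 + 25 + 70)) = 14373 - 79*(-25 + 100)/(-122 + 79*100) = 14373 - 79*75/(-122 + 7900) = 14373 - 79*75/7778 = 14373 - 1*5925/7778 = 14373 - 5925/7778 = 111787269/7778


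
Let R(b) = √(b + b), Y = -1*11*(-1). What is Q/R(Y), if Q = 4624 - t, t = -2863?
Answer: 7487*√22/22 ≈ 1596.2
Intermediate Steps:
Y = 11 (Y = -11*(-1) = 11)
Q = 7487 (Q = 4624 - 1*(-2863) = 4624 + 2863 = 7487)
R(b) = √2*√b (R(b) = √(2*b) = √2*√b)
Q/R(Y) = 7487/((√2*√11)) = 7487/(√22) = 7487*(√22/22) = 7487*√22/22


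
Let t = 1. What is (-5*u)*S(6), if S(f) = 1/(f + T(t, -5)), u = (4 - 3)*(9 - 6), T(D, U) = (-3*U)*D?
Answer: -5/7 ≈ -0.71429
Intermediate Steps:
T(D, U) = -3*D*U
u = 3 (u = 1*3 = 3)
S(f) = 1/(15 + f) (S(f) = 1/(f - 3*1*(-5)) = 1/(f + 15) = 1/(15 + f))
(-5*u)*S(6) = (-5*3)/(15 + 6) = -15/21 = -15*1/21 = -5/7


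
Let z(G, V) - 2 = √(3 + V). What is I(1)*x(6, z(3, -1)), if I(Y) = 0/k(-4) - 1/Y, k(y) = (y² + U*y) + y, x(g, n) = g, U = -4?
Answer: -6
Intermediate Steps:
z(G, V) = 2 + √(3 + V)
k(y) = y² - 3*y (k(y) = (y² - 4*y) + y = y² - 3*y)
I(Y) = -1/Y (I(Y) = 0/((-4*(-3 - 4))) - 1/Y = 0/((-4*(-7))) - 1/Y = 0/28 - 1/Y = 0*(1/28) - 1/Y = 0 - 1/Y = -1/Y)
I(1)*x(6, z(3, -1)) = -1/1*6 = -1*1*6 = -1*6 = -6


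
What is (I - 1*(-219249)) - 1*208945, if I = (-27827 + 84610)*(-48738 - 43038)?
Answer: -5211306304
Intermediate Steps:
I = -5211316608 (I = 56783*(-91776) = -5211316608)
(I - 1*(-219249)) - 1*208945 = (-5211316608 - 1*(-219249)) - 1*208945 = (-5211316608 + 219249) - 208945 = -5211097359 - 208945 = -5211306304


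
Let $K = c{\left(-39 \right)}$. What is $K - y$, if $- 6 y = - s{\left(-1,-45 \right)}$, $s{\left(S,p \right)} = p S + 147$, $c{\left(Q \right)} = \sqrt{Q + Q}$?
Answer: $-32 + i \sqrt{78} \approx -32.0 + 8.8318 i$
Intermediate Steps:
$c{\left(Q \right)} = \sqrt{2} \sqrt{Q}$ ($c{\left(Q \right)} = \sqrt{2 Q} = \sqrt{2} \sqrt{Q}$)
$K = i \sqrt{78}$ ($K = \sqrt{2} \sqrt{-39} = \sqrt{2} i \sqrt{39} = i \sqrt{78} \approx 8.8318 i$)
$s{\left(S,p \right)} = 147 + S p$ ($s{\left(S,p \right)} = S p + 147 = 147 + S p$)
$y = 32$ ($y = - \frac{\left(-1\right) \left(147 - -45\right)}{6} = - \frac{\left(-1\right) \left(147 + 45\right)}{6} = - \frac{\left(-1\right) 192}{6} = \left(- \frac{1}{6}\right) \left(-192\right) = 32$)
$K - y = i \sqrt{78} - 32 = -32 + i \sqrt{78}$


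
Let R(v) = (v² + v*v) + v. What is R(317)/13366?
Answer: 201295/13366 ≈ 15.060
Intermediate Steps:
R(v) = v + 2*v² (R(v) = (v² + v²) + v = 2*v² + v = v + 2*v²)
R(317)/13366 = (317*(1 + 2*317))/13366 = (317*(1 + 634))*(1/13366) = (317*635)*(1/13366) = 201295*(1/13366) = 201295/13366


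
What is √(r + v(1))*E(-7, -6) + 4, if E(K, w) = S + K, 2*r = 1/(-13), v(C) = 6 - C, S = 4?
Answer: 4 - 3*√3354/26 ≈ -2.6824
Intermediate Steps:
r = -1/26 (r = (½)/(-13) = (½)*(-1/13) = -1/26 ≈ -0.038462)
E(K, w) = 4 + K
√(r + v(1))*E(-7, -6) + 4 = √(-1/26 + (6 - 1*1))*(4 - 7) + 4 = √(-1/26 + (6 - 1))*(-3) + 4 = √(-1/26 + 5)*(-3) + 4 = √(129/26)*(-3) + 4 = (√3354/26)*(-3) + 4 = -3*√3354/26 + 4 = 4 - 3*√3354/26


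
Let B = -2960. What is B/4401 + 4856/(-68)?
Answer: -5393134/74817 ≈ -72.084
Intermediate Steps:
B/4401 + 4856/(-68) = -2960/4401 + 4856/(-68) = -2960*1/4401 + 4856*(-1/68) = -2960/4401 - 1214/17 = -5393134/74817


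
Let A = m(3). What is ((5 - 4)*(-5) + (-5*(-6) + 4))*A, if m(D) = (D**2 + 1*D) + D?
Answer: 435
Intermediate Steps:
m(D) = D**2 + 2*D (m(D) = (D**2 + D) + D = (D + D**2) + D = D**2 + 2*D)
A = 15 (A = 3*(2 + 3) = 3*5 = 15)
((5 - 4)*(-5) + (-5*(-6) + 4))*A = ((5 - 4)*(-5) + (-5*(-6) + 4))*15 = (1*(-5) + (30 + 4))*15 = (-5 + 34)*15 = 29*15 = 435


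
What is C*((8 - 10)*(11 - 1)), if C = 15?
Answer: -300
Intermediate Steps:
C*((8 - 10)*(11 - 1)) = 15*((8 - 10)*(11 - 1)) = 15*(-2*10) = 15*(-20) = -300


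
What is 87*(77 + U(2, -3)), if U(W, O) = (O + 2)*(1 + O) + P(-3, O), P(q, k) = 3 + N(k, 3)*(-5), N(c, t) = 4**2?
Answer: 174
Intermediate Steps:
N(c, t) = 16
P(q, k) = -77 (P(q, k) = 3 + 16*(-5) = 3 - 80 = -77)
U(W, O) = -77 + (1 + O)*(2 + O) (U(W, O) = (O + 2)*(1 + O) - 77 = (2 + O)*(1 + O) - 77 = (1 + O)*(2 + O) - 77 = -77 + (1 + O)*(2 + O))
87*(77 + U(2, -3)) = 87*(77 + (-75 + (-3)**2 + 3*(-3))) = 87*(77 + (-75 + 9 - 9)) = 87*(77 - 75) = 87*2 = 174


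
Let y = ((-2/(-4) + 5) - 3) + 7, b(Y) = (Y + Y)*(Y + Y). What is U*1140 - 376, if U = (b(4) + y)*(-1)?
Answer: -84166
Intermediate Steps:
b(Y) = 4*Y² (b(Y) = (2*Y)*(2*Y) = 4*Y²)
y = 19/2 (y = ((-2*(-¼) + 5) - 3) + 7 = ((½ + 5) - 3) + 7 = (11/2 - 3) + 7 = 5/2 + 7 = 19/2 ≈ 9.5000)
U = -147/2 (U = (4*4² + 19/2)*(-1) = (4*16 + 19/2)*(-1) = (64 + 19/2)*(-1) = (147/2)*(-1) = -147/2 ≈ -73.500)
U*1140 - 376 = -147/2*1140 - 376 = -83790 - 376 = -84166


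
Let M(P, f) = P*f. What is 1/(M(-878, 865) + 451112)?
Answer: -1/308358 ≈ -3.2430e-6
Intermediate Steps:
1/(M(-878, 865) + 451112) = 1/(-878*865 + 451112) = 1/(-759470 + 451112) = 1/(-308358) = -1/308358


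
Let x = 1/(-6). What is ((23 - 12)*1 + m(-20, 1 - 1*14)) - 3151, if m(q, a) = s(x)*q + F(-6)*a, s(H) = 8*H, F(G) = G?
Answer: -9106/3 ≈ -3035.3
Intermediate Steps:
x = -1/6 ≈ -0.16667
m(q, a) = -6*a - 4*q/3 (m(q, a) = (8*(-1/6))*q - 6*a = -4*q/3 - 6*a = -6*a - 4*q/3)
((23 - 12)*1 + m(-20, 1 - 1*14)) - 3151 = ((23 - 12)*1 + (-6*(1 - 1*14) - 4/3*(-20))) - 3151 = (11*1 + (-6*(1 - 14) + 80/3)) - 3151 = (11 + (-6*(-13) + 80/3)) - 3151 = (11 + (78 + 80/3)) - 3151 = (11 + 314/3) - 3151 = 347/3 - 3151 = -9106/3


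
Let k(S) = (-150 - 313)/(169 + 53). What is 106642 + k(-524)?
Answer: 23674061/222 ≈ 1.0664e+5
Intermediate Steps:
k(S) = -463/222
106642 + k(-524) = 106642 - 463/222 = 23674061/222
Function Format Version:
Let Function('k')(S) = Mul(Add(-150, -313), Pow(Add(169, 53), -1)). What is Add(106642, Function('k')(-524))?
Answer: Rational(23674061, 222) ≈ 1.0664e+5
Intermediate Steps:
Function('k')(S) = Rational(-463, 222) (Function('k')(S) = Mul(-463, Pow(222, -1)) = Mul(-463, Rational(1, 222)) = Rational(-463, 222))
Add(106642, Function('k')(-524)) = Add(106642, Rational(-463, 222)) = Rational(23674061, 222)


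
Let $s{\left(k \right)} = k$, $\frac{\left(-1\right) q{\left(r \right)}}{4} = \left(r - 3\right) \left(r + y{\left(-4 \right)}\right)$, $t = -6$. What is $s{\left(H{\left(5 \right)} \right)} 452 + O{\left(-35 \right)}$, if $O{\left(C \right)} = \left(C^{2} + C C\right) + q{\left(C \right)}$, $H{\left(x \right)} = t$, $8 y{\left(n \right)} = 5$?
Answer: $-5487$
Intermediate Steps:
$y{\left(n \right)} = \frac{5}{8}$ ($y{\left(n \right)} = \frac{1}{8} \cdot 5 = \frac{5}{8}$)
$H{\left(x \right)} = -6$
$q{\left(r \right)} = - 4 \left(-3 + r\right) \left(\frac{5}{8} + r\right)$ ($q{\left(r \right)} = - 4 \left(r - 3\right) \left(r + \frac{5}{8}\right) = - 4 \left(-3 + r\right) \left(\frac{5}{8} + r\right)$)
$O{\left(C \right)} = \frac{15}{2} - 2 C^{2} + \frac{19 C}{2}$ ($O{\left(C \right)} = \left(C^{2} + C C\right) + \left(\frac{15}{2} - 4 C^{2} + \frac{19 C}{2}\right) = \left(C^{2} + C^{2}\right) + \left(\frac{15}{2} - 4 C^{2} + \frac{19 C}{2}\right) = 2 C^{2} + \left(\frac{15}{2} - 4 C^{2} + \frac{19 C}{2}\right) = \frac{15}{2} - 2 C^{2} + \frac{19 C}{2}$)
$s{\left(H{\left(5 \right)} \right)} 452 + O{\left(-35 \right)} = \left(-6\right) 452 + \left(\frac{15}{2} - 2 \left(-35\right)^{2} + \frac{19}{2} \left(-35\right)\right) = -2712 - 2775 = -5487$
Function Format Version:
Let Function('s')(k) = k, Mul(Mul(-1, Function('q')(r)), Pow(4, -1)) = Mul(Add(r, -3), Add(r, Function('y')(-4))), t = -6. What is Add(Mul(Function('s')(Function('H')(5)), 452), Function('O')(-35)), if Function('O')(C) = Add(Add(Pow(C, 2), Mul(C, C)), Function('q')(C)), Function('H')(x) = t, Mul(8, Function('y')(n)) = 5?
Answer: -5487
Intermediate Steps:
Function('y')(n) = Rational(5, 8) (Function('y')(n) = Mul(Rational(1, 8), 5) = Rational(5, 8))
Function('H')(x) = -6
Function('q')(r) = Mul(-4, Add(-3, r), Add(Rational(5, 8), r)) (Function('q')(r) = Mul(-4, Mul(Add(r, -3), Add(r, Rational(5, 8)))) = Mul(-4, Mul(Add(-3, r), Add(Rational(5, 8), r))) = Mul(-4, Add(-3, r), Add(Rational(5, 8), r)))
Function('O')(C) = Add(Rational(15, 2), Mul(-2, Pow(C, 2)), Mul(Rational(19, 2), C)) (Function('O')(C) = Add(Add(Pow(C, 2), Mul(C, C)), Add(Rational(15, 2), Mul(-4, Pow(C, 2)), Mul(Rational(19, 2), C))) = Add(Add(Pow(C, 2), Pow(C, 2)), Add(Rational(15, 2), Mul(-4, Pow(C, 2)), Mul(Rational(19, 2), C))) = Add(Mul(2, Pow(C, 2)), Add(Rational(15, 2), Mul(-4, Pow(C, 2)), Mul(Rational(19, 2), C))) = Add(Rational(15, 2), Mul(-2, Pow(C, 2)), Mul(Rational(19, 2), C)))
Add(Mul(Function('s')(Function('H')(5)), 452), Function('O')(-35)) = Add(Mul(-6, 452), Add(Rational(15, 2), Mul(-2, Pow(-35, 2)), Mul(Rational(19, 2), -35))) = Add(-2712, Add(Rational(15, 2), Mul(-2, 1225), Rational(-665, 2))) = Add(-2712, Add(Rational(15, 2), -2450, Rational(-665, 2))) = Add(-2712, -2775) = -5487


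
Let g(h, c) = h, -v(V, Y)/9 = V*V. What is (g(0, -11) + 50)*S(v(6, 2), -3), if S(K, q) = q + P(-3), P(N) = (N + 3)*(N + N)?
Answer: -150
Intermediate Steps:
v(V, Y) = -9*V² (v(V, Y) = -9*V*V = -9*V²)
P(N) = 2*N*(3 + N) (P(N) = (3 + N)*(2*N) = 2*N*(3 + N))
S(K, q) = q (S(K, q) = q + 2*(-3)*(3 - 3) = q + 2*(-3)*0 = q + 0 = q)
(g(0, -11) + 50)*S(v(6, 2), -3) = (0 + 50)*(-3) = 50*(-3) = -150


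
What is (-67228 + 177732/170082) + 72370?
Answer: 48596632/9449 ≈ 5143.0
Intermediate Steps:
(-67228 + 177732/170082) + 72370 = (-67228 + 177732*(1/170082)) + 72370 = (-67228 + 9874/9449) + 72370 = -635227498/9449 + 72370 = 48596632/9449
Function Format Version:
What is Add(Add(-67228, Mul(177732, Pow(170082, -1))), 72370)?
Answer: Rational(48596632, 9449) ≈ 5143.0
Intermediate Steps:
Add(Add(-67228, Mul(177732, Pow(170082, -1))), 72370) = Add(Add(-67228, Mul(177732, Rational(1, 170082))), 72370) = Add(Add(-67228, Rational(9874, 9449)), 72370) = Add(Rational(-635227498, 9449), 72370) = Rational(48596632, 9449)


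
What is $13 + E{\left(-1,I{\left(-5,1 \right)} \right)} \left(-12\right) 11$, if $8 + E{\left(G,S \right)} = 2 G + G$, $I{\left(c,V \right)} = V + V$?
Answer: $1465$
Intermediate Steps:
$I{\left(c,V \right)} = 2 V$
$E{\left(G,S \right)} = -8 + 3 G$ ($E{\left(G,S \right)} = -8 + \left(2 G + G\right) = -8 + 3 G$)
$13 + E{\left(-1,I{\left(-5,1 \right)} \right)} \left(-12\right) 11 = 13 + \left(-8 + 3 \left(-1\right)\right) \left(-12\right) 11 = 13 + \left(-8 - 3\right) \left(-12\right) 11 = 13 + \left(-11\right) \left(-12\right) 11 = 13 + 132 \cdot 11 = 13 + 1452 = 1465$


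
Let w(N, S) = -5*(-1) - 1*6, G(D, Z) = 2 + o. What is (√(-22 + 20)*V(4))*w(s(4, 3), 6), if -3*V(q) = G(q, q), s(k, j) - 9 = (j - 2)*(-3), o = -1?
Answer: I*√2/3 ≈ 0.4714*I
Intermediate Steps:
G(D, Z) = 1 (G(D, Z) = 2 - 1 = 1)
s(k, j) = 15 - 3*j (s(k, j) = 9 + (j - 2)*(-3) = 9 + (-2 + j)*(-3) = 9 + (6 - 3*j) = 15 - 3*j)
V(q) = -⅓ (V(q) = -⅓*1 = -⅓)
w(N, S) = -1 (w(N, S) = 5 - 6 = -1)
(√(-22 + 20)*V(4))*w(s(4, 3), 6) = (√(-22 + 20)*(-⅓))*(-1) = (√(-2)*(-⅓))*(-1) = ((I*√2)*(-⅓))*(-1) = -I*√2/3*(-1) = I*√2/3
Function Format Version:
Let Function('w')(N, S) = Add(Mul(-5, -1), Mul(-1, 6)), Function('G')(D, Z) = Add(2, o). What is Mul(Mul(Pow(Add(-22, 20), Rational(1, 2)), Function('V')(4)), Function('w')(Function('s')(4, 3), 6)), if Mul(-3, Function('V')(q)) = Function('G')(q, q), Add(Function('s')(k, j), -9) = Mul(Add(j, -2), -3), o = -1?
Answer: Mul(Rational(1, 3), I, Pow(2, Rational(1, 2))) ≈ Mul(0.47140, I)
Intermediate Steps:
Function('G')(D, Z) = 1 (Function('G')(D, Z) = Add(2, -1) = 1)
Function('s')(k, j) = Add(15, Mul(-3, j)) (Function('s')(k, j) = Add(9, Mul(Add(j, -2), -3)) = Add(9, Mul(Add(-2, j), -3)) = Add(9, Add(6, Mul(-3, j))) = Add(15, Mul(-3, j)))
Function('V')(q) = Rational(-1, 3) (Function('V')(q) = Mul(Rational(-1, 3), 1) = Rational(-1, 3))
Function('w')(N, S) = -1 (Function('w')(N, S) = Add(5, -6) = -1)
Mul(Mul(Pow(Add(-22, 20), Rational(1, 2)), Function('V')(4)), Function('w')(Function('s')(4, 3), 6)) = Mul(Mul(Pow(Add(-22, 20), Rational(1, 2)), Rational(-1, 3)), -1) = Mul(Mul(Pow(-2, Rational(1, 2)), Rational(-1, 3)), -1) = Mul(Mul(Mul(I, Pow(2, Rational(1, 2))), Rational(-1, 3)), -1) = Mul(Mul(Rational(-1, 3), I, Pow(2, Rational(1, 2))), -1) = Mul(Rational(1, 3), I, Pow(2, Rational(1, 2)))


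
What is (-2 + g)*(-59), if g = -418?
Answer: 24780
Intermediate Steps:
(-2 + g)*(-59) = (-2 - 418)*(-59) = -420*(-59) = 24780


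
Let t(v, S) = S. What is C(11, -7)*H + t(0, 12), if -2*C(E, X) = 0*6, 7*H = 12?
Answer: 12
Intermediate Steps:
H = 12/7 (H = (1/7)*12 = 12/7 ≈ 1.7143)
C(E, X) = 0 (C(E, X) = -0*6 = -1/2*0 = 0)
C(11, -7)*H + t(0, 12) = 0*(12/7) + 12 = 0 + 12 = 12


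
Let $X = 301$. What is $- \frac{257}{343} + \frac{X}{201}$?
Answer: $\frac{51586}{68943} \approx 0.74824$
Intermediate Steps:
$- \frac{257}{343} + \frac{X}{201} = - \frac{257}{343} + \frac{301}{201} = \frac{51586}{68943}$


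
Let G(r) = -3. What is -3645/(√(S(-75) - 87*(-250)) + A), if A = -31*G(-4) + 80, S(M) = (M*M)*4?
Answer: 630585/14321 - 18225*√1770/14321 ≈ -9.5081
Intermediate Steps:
S(M) = 4*M² (S(M) = M²*4 = 4*M²)
A = 173 (A = -31*(-3) + 80 = 93 + 80 = 173)
-3645/(√(S(-75) - 87*(-250)) + A) = -3645/(√(4*(-75)² - 87*(-250)) + 173) = -3645/(√(4*5625 + 21750) + 173) = -3645/(√(22500 + 21750) + 173) = -3645/(√44250 + 173) = -3645/(5*√1770 + 173) = -3645/(173 + 5*√1770)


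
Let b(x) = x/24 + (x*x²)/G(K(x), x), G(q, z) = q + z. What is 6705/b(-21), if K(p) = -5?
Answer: 697320/36953 ≈ 18.870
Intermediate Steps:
b(x) = x/24 + x³/(-5 + x) (b(x) = x/24 + (x*x²)/(-5 + x) = x*(1/24) + x³/(-5 + x) = x/24 + x³/(-5 + x))
6705/b(-21) = 6705/(((1/24)*(-21)*(-5 - 21 + 24*(-21)²)/(-5 - 21))) = 6705/(((1/24)*(-21)*(-5 - 21 + 24*441)/(-26))) = 6705/(((1/24)*(-21)*(-1/26)*(-5 - 21 + 10584))) = 6705/(((1/24)*(-21)*(-1/26)*10558)) = 6705/(36953/104) = 6705*(104/36953) = 697320/36953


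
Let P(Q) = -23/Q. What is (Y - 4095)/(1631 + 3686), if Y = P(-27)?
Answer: -110542/143559 ≈ -0.77001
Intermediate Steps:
Y = 23/27 (Y = -23/(-27) = -23*(-1/27) = 23/27 ≈ 0.85185)
(Y - 4095)/(1631 + 3686) = (23/27 - 4095)/(1631 + 3686) = -110542/27/5317 = -110542/27*1/5317 = -110542/143559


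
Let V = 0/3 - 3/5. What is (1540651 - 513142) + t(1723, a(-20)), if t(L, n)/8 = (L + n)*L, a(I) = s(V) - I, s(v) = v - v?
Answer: 25053021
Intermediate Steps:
V = -3/5 (V = 0*(1/3) - 3*1/5 = 0 - 3/5 = -3/5 ≈ -0.60000)
s(v) = 0
a(I) = -I (a(I) = 0 - I = -I)
t(L, n) = 8*L*(L + n) (t(L, n) = 8*((L + n)*L) = 8*(L*(L + n)) = 8*L*(L + n))
(1540651 - 513142) + t(1723, a(-20)) = (1540651 - 513142) + 8*1723*(1723 - 1*(-20)) = 1027509 + 8*1723*(1723 + 20) = 1027509 + 8*1723*1743 = 1027509 + 24025512 = 25053021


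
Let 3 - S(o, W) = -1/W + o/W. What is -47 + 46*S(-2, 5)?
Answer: 593/5 ≈ 118.60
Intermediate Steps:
S(o, W) = 3 + 1/W - o/W (S(o, W) = 3 - (-1/W + o/W) = 3 + (1/W - o/W) = 3 + 1/W - o/W)
-47 + 46*S(-2, 5) = -47 + 46*((1 - 1*(-2) + 3*5)/5) = -47 + 46*((1 + 2 + 15)/5) = -47 + 46*((⅕)*18) = -47 + 46*(18/5) = -47 + 828/5 = 593/5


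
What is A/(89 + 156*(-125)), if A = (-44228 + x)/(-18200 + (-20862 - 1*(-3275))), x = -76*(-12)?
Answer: -6188/99237351 ≈ -6.2356e-5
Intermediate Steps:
x = 912
A = 43316/35787 (A = (-44228 + 912)/(-18200 + (-20862 - 1*(-3275))) = -43316/(-18200 + (-20862 + 3275)) = -43316/(-18200 - 17587) = -43316/(-35787) = -43316*(-1/35787) = 43316/35787 ≈ 1.2104)
A/(89 + 156*(-125)) = 43316/(35787*(89 + 156*(-125))) = 43316/(35787*(89 - 19500)) = (43316/35787)/(-19411) = (43316/35787)*(-1/19411) = -6188/99237351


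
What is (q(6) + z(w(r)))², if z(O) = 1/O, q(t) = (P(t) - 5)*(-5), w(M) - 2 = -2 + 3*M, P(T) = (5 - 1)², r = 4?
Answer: 434281/144 ≈ 3015.8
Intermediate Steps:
P(T) = 16 (P(T) = 4² = 16)
w(M) = 3*M (w(M) = 2 + (-2 + 3*M) = 3*M)
q(t) = -55 (q(t) = (16 - 5)*(-5) = 11*(-5) = -55)
(q(6) + z(w(r)))² = (-55 + 1/(3*4))² = (-55 + 1/12)² = (-659/12)² = 434281/144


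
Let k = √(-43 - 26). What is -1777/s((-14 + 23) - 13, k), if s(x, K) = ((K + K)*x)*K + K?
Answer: -14216/4417 + 1777*I*√69/304773 ≈ -3.2185 + 0.048432*I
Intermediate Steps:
k = I*√69 (k = √(-69) = I*√69 ≈ 8.3066*I)
s(x, K) = K + 2*x*K² (s(x, K) = ((2*K)*x)*K + K = (2*K*x)*K + K = 2*x*K² + K = K + 2*x*K²)
-1777/s((-14 + 23) - 13, k) = -1777*(-I*√69/(69*(1 + 2*(I*√69)*((-14 + 23) - 13)))) = -1777*(-I*√69/(69*(1 + 2*(I*√69)*(9 - 13)))) = -1777*(-I*√69/(69*(1 + 2*(I*√69)*(-4)))) = -1777*(-I*√69/(69*(1 - 8*I*√69))) = -(-1777)*I*√69/(69*(1 - 8*I*√69)) = 1777*I*√69/(69*(1 - 8*I*√69))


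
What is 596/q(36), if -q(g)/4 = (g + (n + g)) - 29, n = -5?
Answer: -149/38 ≈ -3.9211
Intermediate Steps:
q(g) = 136 - 8*g (q(g) = -4*((g + (-5 + g)) - 29) = -4*((-5 + 2*g) - 29) = -4*(-34 + 2*g) = 136 - 8*g)
596/q(36) = 596/(136 - 8*36) = 596/(136 - 288) = 596/(-152) = 596*(-1/152) = -149/38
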